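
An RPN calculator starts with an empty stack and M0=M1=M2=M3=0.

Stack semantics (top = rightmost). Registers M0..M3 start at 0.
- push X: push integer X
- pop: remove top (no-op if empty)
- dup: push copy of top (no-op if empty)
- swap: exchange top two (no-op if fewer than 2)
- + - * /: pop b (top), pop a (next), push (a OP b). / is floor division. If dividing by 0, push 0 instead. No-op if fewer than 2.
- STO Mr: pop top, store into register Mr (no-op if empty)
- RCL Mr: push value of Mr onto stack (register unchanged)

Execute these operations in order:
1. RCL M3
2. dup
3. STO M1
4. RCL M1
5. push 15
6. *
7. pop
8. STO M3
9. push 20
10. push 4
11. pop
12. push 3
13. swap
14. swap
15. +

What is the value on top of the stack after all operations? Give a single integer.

Answer: 23

Derivation:
After op 1 (RCL M3): stack=[0] mem=[0,0,0,0]
After op 2 (dup): stack=[0,0] mem=[0,0,0,0]
After op 3 (STO M1): stack=[0] mem=[0,0,0,0]
After op 4 (RCL M1): stack=[0,0] mem=[0,0,0,0]
After op 5 (push 15): stack=[0,0,15] mem=[0,0,0,0]
After op 6 (*): stack=[0,0] mem=[0,0,0,0]
After op 7 (pop): stack=[0] mem=[0,0,0,0]
After op 8 (STO M3): stack=[empty] mem=[0,0,0,0]
After op 9 (push 20): stack=[20] mem=[0,0,0,0]
After op 10 (push 4): stack=[20,4] mem=[0,0,0,0]
After op 11 (pop): stack=[20] mem=[0,0,0,0]
After op 12 (push 3): stack=[20,3] mem=[0,0,0,0]
After op 13 (swap): stack=[3,20] mem=[0,0,0,0]
After op 14 (swap): stack=[20,3] mem=[0,0,0,0]
After op 15 (+): stack=[23] mem=[0,0,0,0]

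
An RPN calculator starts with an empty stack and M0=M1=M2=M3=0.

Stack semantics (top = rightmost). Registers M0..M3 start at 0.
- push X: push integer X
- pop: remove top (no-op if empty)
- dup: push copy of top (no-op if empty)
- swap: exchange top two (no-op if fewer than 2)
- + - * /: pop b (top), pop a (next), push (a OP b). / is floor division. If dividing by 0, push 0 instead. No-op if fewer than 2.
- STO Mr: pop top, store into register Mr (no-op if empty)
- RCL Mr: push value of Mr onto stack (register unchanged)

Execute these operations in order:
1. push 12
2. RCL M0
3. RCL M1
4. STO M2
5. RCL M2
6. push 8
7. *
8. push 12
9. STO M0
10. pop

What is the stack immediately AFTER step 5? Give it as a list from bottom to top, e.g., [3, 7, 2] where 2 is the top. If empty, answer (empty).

After op 1 (push 12): stack=[12] mem=[0,0,0,0]
After op 2 (RCL M0): stack=[12,0] mem=[0,0,0,0]
After op 3 (RCL M1): stack=[12,0,0] mem=[0,0,0,0]
After op 4 (STO M2): stack=[12,0] mem=[0,0,0,0]
After op 5 (RCL M2): stack=[12,0,0] mem=[0,0,0,0]

[12, 0, 0]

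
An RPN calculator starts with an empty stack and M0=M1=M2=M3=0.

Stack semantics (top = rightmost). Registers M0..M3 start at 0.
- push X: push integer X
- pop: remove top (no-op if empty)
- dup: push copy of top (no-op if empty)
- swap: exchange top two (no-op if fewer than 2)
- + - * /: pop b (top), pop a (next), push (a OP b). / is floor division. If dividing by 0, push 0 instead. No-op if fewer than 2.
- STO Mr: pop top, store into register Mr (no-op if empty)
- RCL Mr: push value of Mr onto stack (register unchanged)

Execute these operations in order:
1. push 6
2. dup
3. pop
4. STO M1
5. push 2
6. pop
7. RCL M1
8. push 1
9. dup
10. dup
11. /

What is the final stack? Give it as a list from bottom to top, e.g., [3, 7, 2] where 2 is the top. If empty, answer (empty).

Answer: [6, 1, 1]

Derivation:
After op 1 (push 6): stack=[6] mem=[0,0,0,0]
After op 2 (dup): stack=[6,6] mem=[0,0,0,0]
After op 3 (pop): stack=[6] mem=[0,0,0,0]
After op 4 (STO M1): stack=[empty] mem=[0,6,0,0]
After op 5 (push 2): stack=[2] mem=[0,6,0,0]
After op 6 (pop): stack=[empty] mem=[0,6,0,0]
After op 7 (RCL M1): stack=[6] mem=[0,6,0,0]
After op 8 (push 1): stack=[6,1] mem=[0,6,0,0]
After op 9 (dup): stack=[6,1,1] mem=[0,6,0,0]
After op 10 (dup): stack=[6,1,1,1] mem=[0,6,0,0]
After op 11 (/): stack=[6,1,1] mem=[0,6,0,0]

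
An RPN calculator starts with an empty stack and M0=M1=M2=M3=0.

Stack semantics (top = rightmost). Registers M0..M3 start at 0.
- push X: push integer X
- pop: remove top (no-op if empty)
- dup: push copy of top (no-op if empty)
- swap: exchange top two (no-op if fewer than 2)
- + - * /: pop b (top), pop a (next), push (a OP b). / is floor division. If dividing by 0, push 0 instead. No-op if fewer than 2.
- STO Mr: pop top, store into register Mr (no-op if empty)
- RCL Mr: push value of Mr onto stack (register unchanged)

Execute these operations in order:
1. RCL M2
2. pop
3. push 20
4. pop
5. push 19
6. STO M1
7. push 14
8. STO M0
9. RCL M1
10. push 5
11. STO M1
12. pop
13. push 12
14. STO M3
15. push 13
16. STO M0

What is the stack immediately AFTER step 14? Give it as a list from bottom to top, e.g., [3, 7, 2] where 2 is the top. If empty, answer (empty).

After op 1 (RCL M2): stack=[0] mem=[0,0,0,0]
After op 2 (pop): stack=[empty] mem=[0,0,0,0]
After op 3 (push 20): stack=[20] mem=[0,0,0,0]
After op 4 (pop): stack=[empty] mem=[0,0,0,0]
After op 5 (push 19): stack=[19] mem=[0,0,0,0]
After op 6 (STO M1): stack=[empty] mem=[0,19,0,0]
After op 7 (push 14): stack=[14] mem=[0,19,0,0]
After op 8 (STO M0): stack=[empty] mem=[14,19,0,0]
After op 9 (RCL M1): stack=[19] mem=[14,19,0,0]
After op 10 (push 5): stack=[19,5] mem=[14,19,0,0]
After op 11 (STO M1): stack=[19] mem=[14,5,0,0]
After op 12 (pop): stack=[empty] mem=[14,5,0,0]
After op 13 (push 12): stack=[12] mem=[14,5,0,0]
After op 14 (STO M3): stack=[empty] mem=[14,5,0,12]

(empty)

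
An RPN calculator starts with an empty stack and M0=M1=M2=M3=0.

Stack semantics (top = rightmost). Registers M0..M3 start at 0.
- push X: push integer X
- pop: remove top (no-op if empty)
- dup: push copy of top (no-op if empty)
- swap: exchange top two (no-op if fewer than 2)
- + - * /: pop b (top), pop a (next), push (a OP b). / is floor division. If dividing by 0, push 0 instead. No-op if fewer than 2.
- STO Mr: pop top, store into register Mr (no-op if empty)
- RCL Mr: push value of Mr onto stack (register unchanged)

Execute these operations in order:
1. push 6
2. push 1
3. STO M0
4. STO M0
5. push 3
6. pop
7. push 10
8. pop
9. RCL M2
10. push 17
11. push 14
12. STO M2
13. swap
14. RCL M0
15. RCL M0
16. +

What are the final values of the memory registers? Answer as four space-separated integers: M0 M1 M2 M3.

After op 1 (push 6): stack=[6] mem=[0,0,0,0]
After op 2 (push 1): stack=[6,1] mem=[0,0,0,0]
After op 3 (STO M0): stack=[6] mem=[1,0,0,0]
After op 4 (STO M0): stack=[empty] mem=[6,0,0,0]
After op 5 (push 3): stack=[3] mem=[6,0,0,0]
After op 6 (pop): stack=[empty] mem=[6,0,0,0]
After op 7 (push 10): stack=[10] mem=[6,0,0,0]
After op 8 (pop): stack=[empty] mem=[6,0,0,0]
After op 9 (RCL M2): stack=[0] mem=[6,0,0,0]
After op 10 (push 17): stack=[0,17] mem=[6,0,0,0]
After op 11 (push 14): stack=[0,17,14] mem=[6,0,0,0]
After op 12 (STO M2): stack=[0,17] mem=[6,0,14,0]
After op 13 (swap): stack=[17,0] mem=[6,0,14,0]
After op 14 (RCL M0): stack=[17,0,6] mem=[6,0,14,0]
After op 15 (RCL M0): stack=[17,0,6,6] mem=[6,0,14,0]
After op 16 (+): stack=[17,0,12] mem=[6,0,14,0]

Answer: 6 0 14 0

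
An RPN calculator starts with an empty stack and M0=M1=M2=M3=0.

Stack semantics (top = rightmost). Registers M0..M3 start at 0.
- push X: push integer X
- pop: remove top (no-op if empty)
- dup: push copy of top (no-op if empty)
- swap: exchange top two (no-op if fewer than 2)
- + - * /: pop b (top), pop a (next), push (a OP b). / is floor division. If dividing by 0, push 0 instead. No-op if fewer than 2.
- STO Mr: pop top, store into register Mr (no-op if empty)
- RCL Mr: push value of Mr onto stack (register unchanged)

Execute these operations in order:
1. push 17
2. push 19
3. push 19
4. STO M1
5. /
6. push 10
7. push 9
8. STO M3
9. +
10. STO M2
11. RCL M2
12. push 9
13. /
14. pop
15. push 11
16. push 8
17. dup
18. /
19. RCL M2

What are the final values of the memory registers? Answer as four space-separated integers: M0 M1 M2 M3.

Answer: 0 19 10 9

Derivation:
After op 1 (push 17): stack=[17] mem=[0,0,0,0]
After op 2 (push 19): stack=[17,19] mem=[0,0,0,0]
After op 3 (push 19): stack=[17,19,19] mem=[0,0,0,0]
After op 4 (STO M1): stack=[17,19] mem=[0,19,0,0]
After op 5 (/): stack=[0] mem=[0,19,0,0]
After op 6 (push 10): stack=[0,10] mem=[0,19,0,0]
After op 7 (push 9): stack=[0,10,9] mem=[0,19,0,0]
After op 8 (STO M3): stack=[0,10] mem=[0,19,0,9]
After op 9 (+): stack=[10] mem=[0,19,0,9]
After op 10 (STO M2): stack=[empty] mem=[0,19,10,9]
After op 11 (RCL M2): stack=[10] mem=[0,19,10,9]
After op 12 (push 9): stack=[10,9] mem=[0,19,10,9]
After op 13 (/): stack=[1] mem=[0,19,10,9]
After op 14 (pop): stack=[empty] mem=[0,19,10,9]
After op 15 (push 11): stack=[11] mem=[0,19,10,9]
After op 16 (push 8): stack=[11,8] mem=[0,19,10,9]
After op 17 (dup): stack=[11,8,8] mem=[0,19,10,9]
After op 18 (/): stack=[11,1] mem=[0,19,10,9]
After op 19 (RCL M2): stack=[11,1,10] mem=[0,19,10,9]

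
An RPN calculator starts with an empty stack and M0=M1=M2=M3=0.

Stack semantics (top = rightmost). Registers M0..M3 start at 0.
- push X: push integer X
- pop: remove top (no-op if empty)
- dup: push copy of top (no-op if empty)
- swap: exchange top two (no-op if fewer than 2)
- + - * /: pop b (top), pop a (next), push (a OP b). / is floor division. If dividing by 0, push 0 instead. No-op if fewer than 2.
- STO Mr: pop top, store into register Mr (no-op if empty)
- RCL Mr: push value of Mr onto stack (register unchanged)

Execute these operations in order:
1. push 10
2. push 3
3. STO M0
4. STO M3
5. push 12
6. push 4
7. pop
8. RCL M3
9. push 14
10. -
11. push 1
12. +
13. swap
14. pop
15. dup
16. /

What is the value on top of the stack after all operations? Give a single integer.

Answer: 1

Derivation:
After op 1 (push 10): stack=[10] mem=[0,0,0,0]
After op 2 (push 3): stack=[10,3] mem=[0,0,0,0]
After op 3 (STO M0): stack=[10] mem=[3,0,0,0]
After op 4 (STO M3): stack=[empty] mem=[3,0,0,10]
After op 5 (push 12): stack=[12] mem=[3,0,0,10]
After op 6 (push 4): stack=[12,4] mem=[3,0,0,10]
After op 7 (pop): stack=[12] mem=[3,0,0,10]
After op 8 (RCL M3): stack=[12,10] mem=[3,0,0,10]
After op 9 (push 14): stack=[12,10,14] mem=[3,0,0,10]
After op 10 (-): stack=[12,-4] mem=[3,0,0,10]
After op 11 (push 1): stack=[12,-4,1] mem=[3,0,0,10]
After op 12 (+): stack=[12,-3] mem=[3,0,0,10]
After op 13 (swap): stack=[-3,12] mem=[3,0,0,10]
After op 14 (pop): stack=[-3] mem=[3,0,0,10]
After op 15 (dup): stack=[-3,-3] mem=[3,0,0,10]
After op 16 (/): stack=[1] mem=[3,0,0,10]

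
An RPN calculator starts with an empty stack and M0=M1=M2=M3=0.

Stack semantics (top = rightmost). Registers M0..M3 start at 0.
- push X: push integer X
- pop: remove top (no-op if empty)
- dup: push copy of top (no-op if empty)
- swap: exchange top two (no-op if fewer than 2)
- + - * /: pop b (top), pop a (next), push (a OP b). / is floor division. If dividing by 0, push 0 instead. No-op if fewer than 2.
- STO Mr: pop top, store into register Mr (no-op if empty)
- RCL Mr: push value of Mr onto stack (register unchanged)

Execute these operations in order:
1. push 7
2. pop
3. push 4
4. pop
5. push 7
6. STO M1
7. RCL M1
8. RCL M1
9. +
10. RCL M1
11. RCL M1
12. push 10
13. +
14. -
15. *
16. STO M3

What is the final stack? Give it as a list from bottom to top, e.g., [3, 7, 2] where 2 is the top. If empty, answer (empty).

Answer: (empty)

Derivation:
After op 1 (push 7): stack=[7] mem=[0,0,0,0]
After op 2 (pop): stack=[empty] mem=[0,0,0,0]
After op 3 (push 4): stack=[4] mem=[0,0,0,0]
After op 4 (pop): stack=[empty] mem=[0,0,0,0]
After op 5 (push 7): stack=[7] mem=[0,0,0,0]
After op 6 (STO M1): stack=[empty] mem=[0,7,0,0]
After op 7 (RCL M1): stack=[7] mem=[0,7,0,0]
After op 8 (RCL M1): stack=[7,7] mem=[0,7,0,0]
After op 9 (+): stack=[14] mem=[0,7,0,0]
After op 10 (RCL M1): stack=[14,7] mem=[0,7,0,0]
After op 11 (RCL M1): stack=[14,7,7] mem=[0,7,0,0]
After op 12 (push 10): stack=[14,7,7,10] mem=[0,7,0,0]
After op 13 (+): stack=[14,7,17] mem=[0,7,0,0]
After op 14 (-): stack=[14,-10] mem=[0,7,0,0]
After op 15 (*): stack=[-140] mem=[0,7,0,0]
After op 16 (STO M3): stack=[empty] mem=[0,7,0,-140]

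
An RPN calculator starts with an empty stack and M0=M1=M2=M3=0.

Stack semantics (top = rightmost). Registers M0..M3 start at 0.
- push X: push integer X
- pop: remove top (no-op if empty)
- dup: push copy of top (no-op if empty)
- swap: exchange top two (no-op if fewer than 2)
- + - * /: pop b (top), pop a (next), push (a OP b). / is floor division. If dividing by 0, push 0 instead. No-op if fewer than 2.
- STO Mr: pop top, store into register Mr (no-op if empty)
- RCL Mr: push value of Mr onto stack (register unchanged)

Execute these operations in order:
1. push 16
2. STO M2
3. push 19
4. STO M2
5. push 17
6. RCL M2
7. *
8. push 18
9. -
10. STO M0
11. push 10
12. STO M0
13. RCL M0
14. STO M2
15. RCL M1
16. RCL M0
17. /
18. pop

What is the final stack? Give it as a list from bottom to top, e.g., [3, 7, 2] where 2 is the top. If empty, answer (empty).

After op 1 (push 16): stack=[16] mem=[0,0,0,0]
After op 2 (STO M2): stack=[empty] mem=[0,0,16,0]
After op 3 (push 19): stack=[19] mem=[0,0,16,0]
After op 4 (STO M2): stack=[empty] mem=[0,0,19,0]
After op 5 (push 17): stack=[17] mem=[0,0,19,0]
After op 6 (RCL M2): stack=[17,19] mem=[0,0,19,0]
After op 7 (*): stack=[323] mem=[0,0,19,0]
After op 8 (push 18): stack=[323,18] mem=[0,0,19,0]
After op 9 (-): stack=[305] mem=[0,0,19,0]
After op 10 (STO M0): stack=[empty] mem=[305,0,19,0]
After op 11 (push 10): stack=[10] mem=[305,0,19,0]
After op 12 (STO M0): stack=[empty] mem=[10,0,19,0]
After op 13 (RCL M0): stack=[10] mem=[10,0,19,0]
After op 14 (STO M2): stack=[empty] mem=[10,0,10,0]
After op 15 (RCL M1): stack=[0] mem=[10,0,10,0]
After op 16 (RCL M0): stack=[0,10] mem=[10,0,10,0]
After op 17 (/): stack=[0] mem=[10,0,10,0]
After op 18 (pop): stack=[empty] mem=[10,0,10,0]

Answer: (empty)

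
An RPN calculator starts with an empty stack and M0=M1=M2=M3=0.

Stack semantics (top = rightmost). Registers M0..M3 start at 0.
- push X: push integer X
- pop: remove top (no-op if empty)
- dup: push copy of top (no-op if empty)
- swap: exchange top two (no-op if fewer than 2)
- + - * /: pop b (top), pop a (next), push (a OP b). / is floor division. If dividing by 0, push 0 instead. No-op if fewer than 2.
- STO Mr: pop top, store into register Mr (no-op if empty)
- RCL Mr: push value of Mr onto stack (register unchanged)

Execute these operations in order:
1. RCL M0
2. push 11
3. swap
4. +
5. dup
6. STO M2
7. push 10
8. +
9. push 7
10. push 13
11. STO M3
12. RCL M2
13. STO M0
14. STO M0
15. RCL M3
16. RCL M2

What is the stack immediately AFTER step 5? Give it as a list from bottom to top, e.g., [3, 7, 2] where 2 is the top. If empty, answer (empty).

After op 1 (RCL M0): stack=[0] mem=[0,0,0,0]
After op 2 (push 11): stack=[0,11] mem=[0,0,0,0]
After op 3 (swap): stack=[11,0] mem=[0,0,0,0]
After op 4 (+): stack=[11] mem=[0,0,0,0]
After op 5 (dup): stack=[11,11] mem=[0,0,0,0]

[11, 11]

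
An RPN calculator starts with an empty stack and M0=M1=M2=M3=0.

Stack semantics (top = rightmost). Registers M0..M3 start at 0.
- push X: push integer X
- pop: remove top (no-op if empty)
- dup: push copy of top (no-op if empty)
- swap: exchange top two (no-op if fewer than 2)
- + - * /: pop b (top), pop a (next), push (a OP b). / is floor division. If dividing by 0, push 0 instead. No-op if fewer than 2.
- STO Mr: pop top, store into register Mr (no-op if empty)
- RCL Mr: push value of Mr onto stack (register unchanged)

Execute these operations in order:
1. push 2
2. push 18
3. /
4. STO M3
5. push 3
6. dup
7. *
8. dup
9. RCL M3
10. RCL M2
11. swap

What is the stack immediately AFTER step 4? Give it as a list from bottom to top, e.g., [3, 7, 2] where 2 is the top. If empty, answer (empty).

After op 1 (push 2): stack=[2] mem=[0,0,0,0]
After op 2 (push 18): stack=[2,18] mem=[0,0,0,0]
After op 3 (/): stack=[0] mem=[0,0,0,0]
After op 4 (STO M3): stack=[empty] mem=[0,0,0,0]

(empty)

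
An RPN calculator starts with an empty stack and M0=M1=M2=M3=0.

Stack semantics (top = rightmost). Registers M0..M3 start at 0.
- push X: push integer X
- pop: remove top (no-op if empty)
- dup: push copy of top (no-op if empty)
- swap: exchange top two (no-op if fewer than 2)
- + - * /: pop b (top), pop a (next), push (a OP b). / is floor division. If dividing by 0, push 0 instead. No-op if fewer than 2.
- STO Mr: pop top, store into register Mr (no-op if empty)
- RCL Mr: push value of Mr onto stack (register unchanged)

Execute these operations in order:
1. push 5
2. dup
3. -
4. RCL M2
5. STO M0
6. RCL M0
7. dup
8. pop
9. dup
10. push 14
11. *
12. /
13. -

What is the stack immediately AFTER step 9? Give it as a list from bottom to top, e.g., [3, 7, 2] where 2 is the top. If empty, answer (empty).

After op 1 (push 5): stack=[5] mem=[0,0,0,0]
After op 2 (dup): stack=[5,5] mem=[0,0,0,0]
After op 3 (-): stack=[0] mem=[0,0,0,0]
After op 4 (RCL M2): stack=[0,0] mem=[0,0,0,0]
After op 5 (STO M0): stack=[0] mem=[0,0,0,0]
After op 6 (RCL M0): stack=[0,0] mem=[0,0,0,0]
After op 7 (dup): stack=[0,0,0] mem=[0,0,0,0]
After op 8 (pop): stack=[0,0] mem=[0,0,0,0]
After op 9 (dup): stack=[0,0,0] mem=[0,0,0,0]

[0, 0, 0]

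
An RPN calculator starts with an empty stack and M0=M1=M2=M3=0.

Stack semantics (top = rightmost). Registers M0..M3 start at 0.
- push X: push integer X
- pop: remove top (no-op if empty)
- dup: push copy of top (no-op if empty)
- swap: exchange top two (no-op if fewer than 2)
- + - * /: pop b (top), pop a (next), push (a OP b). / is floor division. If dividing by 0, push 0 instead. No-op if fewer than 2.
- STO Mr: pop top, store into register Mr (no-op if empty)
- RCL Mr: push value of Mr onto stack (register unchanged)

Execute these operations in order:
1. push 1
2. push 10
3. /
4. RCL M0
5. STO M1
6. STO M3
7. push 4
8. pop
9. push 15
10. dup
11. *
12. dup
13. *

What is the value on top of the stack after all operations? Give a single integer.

After op 1 (push 1): stack=[1] mem=[0,0,0,0]
After op 2 (push 10): stack=[1,10] mem=[0,0,0,0]
After op 3 (/): stack=[0] mem=[0,0,0,0]
After op 4 (RCL M0): stack=[0,0] mem=[0,0,0,0]
After op 5 (STO M1): stack=[0] mem=[0,0,0,0]
After op 6 (STO M3): stack=[empty] mem=[0,0,0,0]
After op 7 (push 4): stack=[4] mem=[0,0,0,0]
After op 8 (pop): stack=[empty] mem=[0,0,0,0]
After op 9 (push 15): stack=[15] mem=[0,0,0,0]
After op 10 (dup): stack=[15,15] mem=[0,0,0,0]
After op 11 (*): stack=[225] mem=[0,0,0,0]
After op 12 (dup): stack=[225,225] mem=[0,0,0,0]
After op 13 (*): stack=[50625] mem=[0,0,0,0]

Answer: 50625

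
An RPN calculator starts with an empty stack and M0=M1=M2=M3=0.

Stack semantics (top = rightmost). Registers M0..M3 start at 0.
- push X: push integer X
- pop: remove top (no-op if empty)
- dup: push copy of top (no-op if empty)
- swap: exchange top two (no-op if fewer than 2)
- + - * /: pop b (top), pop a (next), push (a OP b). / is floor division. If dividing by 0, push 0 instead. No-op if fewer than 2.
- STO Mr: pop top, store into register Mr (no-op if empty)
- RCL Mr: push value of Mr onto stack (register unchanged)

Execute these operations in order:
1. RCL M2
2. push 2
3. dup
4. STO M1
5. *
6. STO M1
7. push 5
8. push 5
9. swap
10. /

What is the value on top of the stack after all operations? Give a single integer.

After op 1 (RCL M2): stack=[0] mem=[0,0,0,0]
After op 2 (push 2): stack=[0,2] mem=[0,0,0,0]
After op 3 (dup): stack=[0,2,2] mem=[0,0,0,0]
After op 4 (STO M1): stack=[0,2] mem=[0,2,0,0]
After op 5 (*): stack=[0] mem=[0,2,0,0]
After op 6 (STO M1): stack=[empty] mem=[0,0,0,0]
After op 7 (push 5): stack=[5] mem=[0,0,0,0]
After op 8 (push 5): stack=[5,5] mem=[0,0,0,0]
After op 9 (swap): stack=[5,5] mem=[0,0,0,0]
After op 10 (/): stack=[1] mem=[0,0,0,0]

Answer: 1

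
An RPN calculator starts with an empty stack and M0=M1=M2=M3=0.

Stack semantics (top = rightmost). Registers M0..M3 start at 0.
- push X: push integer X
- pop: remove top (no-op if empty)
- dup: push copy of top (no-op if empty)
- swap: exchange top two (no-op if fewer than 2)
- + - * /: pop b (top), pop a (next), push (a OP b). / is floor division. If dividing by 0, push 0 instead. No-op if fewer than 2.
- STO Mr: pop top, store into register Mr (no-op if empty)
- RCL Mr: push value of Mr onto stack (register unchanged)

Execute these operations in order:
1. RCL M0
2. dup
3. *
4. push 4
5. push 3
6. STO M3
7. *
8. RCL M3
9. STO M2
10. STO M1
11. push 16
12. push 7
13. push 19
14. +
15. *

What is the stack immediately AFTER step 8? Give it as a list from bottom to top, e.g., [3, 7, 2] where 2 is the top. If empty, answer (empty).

After op 1 (RCL M0): stack=[0] mem=[0,0,0,0]
After op 2 (dup): stack=[0,0] mem=[0,0,0,0]
After op 3 (*): stack=[0] mem=[0,0,0,0]
After op 4 (push 4): stack=[0,4] mem=[0,0,0,0]
After op 5 (push 3): stack=[0,4,3] mem=[0,0,0,0]
After op 6 (STO M3): stack=[0,4] mem=[0,0,0,3]
After op 7 (*): stack=[0] mem=[0,0,0,3]
After op 8 (RCL M3): stack=[0,3] mem=[0,0,0,3]

[0, 3]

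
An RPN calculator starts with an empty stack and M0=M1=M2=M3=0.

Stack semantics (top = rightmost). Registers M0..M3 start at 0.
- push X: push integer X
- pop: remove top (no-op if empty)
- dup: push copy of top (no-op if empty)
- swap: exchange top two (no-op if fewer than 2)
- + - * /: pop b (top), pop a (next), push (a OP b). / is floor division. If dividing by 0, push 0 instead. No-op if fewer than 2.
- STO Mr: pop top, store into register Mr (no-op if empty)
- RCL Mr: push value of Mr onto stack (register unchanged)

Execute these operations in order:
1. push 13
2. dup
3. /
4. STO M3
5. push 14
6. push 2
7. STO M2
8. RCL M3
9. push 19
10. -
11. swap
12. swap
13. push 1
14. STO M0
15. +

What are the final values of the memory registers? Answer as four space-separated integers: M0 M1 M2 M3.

After op 1 (push 13): stack=[13] mem=[0,0,0,0]
After op 2 (dup): stack=[13,13] mem=[0,0,0,0]
After op 3 (/): stack=[1] mem=[0,0,0,0]
After op 4 (STO M3): stack=[empty] mem=[0,0,0,1]
After op 5 (push 14): stack=[14] mem=[0,0,0,1]
After op 6 (push 2): stack=[14,2] mem=[0,0,0,1]
After op 7 (STO M2): stack=[14] mem=[0,0,2,1]
After op 8 (RCL M3): stack=[14,1] mem=[0,0,2,1]
After op 9 (push 19): stack=[14,1,19] mem=[0,0,2,1]
After op 10 (-): stack=[14,-18] mem=[0,0,2,1]
After op 11 (swap): stack=[-18,14] mem=[0,0,2,1]
After op 12 (swap): stack=[14,-18] mem=[0,0,2,1]
After op 13 (push 1): stack=[14,-18,1] mem=[0,0,2,1]
After op 14 (STO M0): stack=[14,-18] mem=[1,0,2,1]
After op 15 (+): stack=[-4] mem=[1,0,2,1]

Answer: 1 0 2 1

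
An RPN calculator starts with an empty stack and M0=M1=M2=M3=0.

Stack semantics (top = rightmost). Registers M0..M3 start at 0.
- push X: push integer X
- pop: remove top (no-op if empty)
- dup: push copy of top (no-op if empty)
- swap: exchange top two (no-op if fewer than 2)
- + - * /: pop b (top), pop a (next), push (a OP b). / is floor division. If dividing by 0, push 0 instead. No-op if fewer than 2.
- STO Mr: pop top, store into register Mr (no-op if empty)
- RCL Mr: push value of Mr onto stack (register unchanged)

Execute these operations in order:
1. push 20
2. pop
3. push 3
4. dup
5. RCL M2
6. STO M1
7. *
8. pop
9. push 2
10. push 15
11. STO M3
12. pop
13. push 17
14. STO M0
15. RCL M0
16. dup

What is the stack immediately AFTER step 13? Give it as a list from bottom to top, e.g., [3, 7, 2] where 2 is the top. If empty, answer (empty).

After op 1 (push 20): stack=[20] mem=[0,0,0,0]
After op 2 (pop): stack=[empty] mem=[0,0,0,0]
After op 3 (push 3): stack=[3] mem=[0,0,0,0]
After op 4 (dup): stack=[3,3] mem=[0,0,0,0]
After op 5 (RCL M2): stack=[3,3,0] mem=[0,0,0,0]
After op 6 (STO M1): stack=[3,3] mem=[0,0,0,0]
After op 7 (*): stack=[9] mem=[0,0,0,0]
After op 8 (pop): stack=[empty] mem=[0,0,0,0]
After op 9 (push 2): stack=[2] mem=[0,0,0,0]
After op 10 (push 15): stack=[2,15] mem=[0,0,0,0]
After op 11 (STO M3): stack=[2] mem=[0,0,0,15]
After op 12 (pop): stack=[empty] mem=[0,0,0,15]
After op 13 (push 17): stack=[17] mem=[0,0,0,15]

[17]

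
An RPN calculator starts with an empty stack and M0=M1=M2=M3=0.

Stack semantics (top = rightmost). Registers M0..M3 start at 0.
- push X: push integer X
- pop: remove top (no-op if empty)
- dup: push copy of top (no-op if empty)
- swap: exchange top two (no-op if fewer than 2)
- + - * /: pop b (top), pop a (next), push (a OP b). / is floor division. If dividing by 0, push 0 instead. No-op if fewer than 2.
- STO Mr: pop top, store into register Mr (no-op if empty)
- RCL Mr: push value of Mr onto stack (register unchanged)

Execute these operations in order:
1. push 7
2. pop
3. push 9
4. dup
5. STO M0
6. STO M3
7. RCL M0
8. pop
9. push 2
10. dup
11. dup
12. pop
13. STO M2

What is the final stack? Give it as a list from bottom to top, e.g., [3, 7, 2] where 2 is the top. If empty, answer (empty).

Answer: [2]

Derivation:
After op 1 (push 7): stack=[7] mem=[0,0,0,0]
After op 2 (pop): stack=[empty] mem=[0,0,0,0]
After op 3 (push 9): stack=[9] mem=[0,0,0,0]
After op 4 (dup): stack=[9,9] mem=[0,0,0,0]
After op 5 (STO M0): stack=[9] mem=[9,0,0,0]
After op 6 (STO M3): stack=[empty] mem=[9,0,0,9]
After op 7 (RCL M0): stack=[9] mem=[9,0,0,9]
After op 8 (pop): stack=[empty] mem=[9,0,0,9]
After op 9 (push 2): stack=[2] mem=[9,0,0,9]
After op 10 (dup): stack=[2,2] mem=[9,0,0,9]
After op 11 (dup): stack=[2,2,2] mem=[9,0,0,9]
After op 12 (pop): stack=[2,2] mem=[9,0,0,9]
After op 13 (STO M2): stack=[2] mem=[9,0,2,9]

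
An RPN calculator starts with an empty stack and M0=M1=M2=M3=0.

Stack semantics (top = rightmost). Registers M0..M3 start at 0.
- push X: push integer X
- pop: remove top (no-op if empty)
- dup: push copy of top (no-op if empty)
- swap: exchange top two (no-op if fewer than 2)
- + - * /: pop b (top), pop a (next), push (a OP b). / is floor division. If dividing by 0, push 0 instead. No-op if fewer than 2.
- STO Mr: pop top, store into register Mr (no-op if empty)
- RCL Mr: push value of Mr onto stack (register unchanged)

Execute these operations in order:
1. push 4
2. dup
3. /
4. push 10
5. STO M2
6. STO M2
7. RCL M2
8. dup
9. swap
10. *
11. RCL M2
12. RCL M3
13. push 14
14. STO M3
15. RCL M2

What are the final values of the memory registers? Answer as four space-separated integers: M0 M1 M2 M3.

After op 1 (push 4): stack=[4] mem=[0,0,0,0]
After op 2 (dup): stack=[4,4] mem=[0,0,0,0]
After op 3 (/): stack=[1] mem=[0,0,0,0]
After op 4 (push 10): stack=[1,10] mem=[0,0,0,0]
After op 5 (STO M2): stack=[1] mem=[0,0,10,0]
After op 6 (STO M2): stack=[empty] mem=[0,0,1,0]
After op 7 (RCL M2): stack=[1] mem=[0,0,1,0]
After op 8 (dup): stack=[1,1] mem=[0,0,1,0]
After op 9 (swap): stack=[1,1] mem=[0,0,1,0]
After op 10 (*): stack=[1] mem=[0,0,1,0]
After op 11 (RCL M2): stack=[1,1] mem=[0,0,1,0]
After op 12 (RCL M3): stack=[1,1,0] mem=[0,0,1,0]
After op 13 (push 14): stack=[1,1,0,14] mem=[0,0,1,0]
After op 14 (STO M3): stack=[1,1,0] mem=[0,0,1,14]
After op 15 (RCL M2): stack=[1,1,0,1] mem=[0,0,1,14]

Answer: 0 0 1 14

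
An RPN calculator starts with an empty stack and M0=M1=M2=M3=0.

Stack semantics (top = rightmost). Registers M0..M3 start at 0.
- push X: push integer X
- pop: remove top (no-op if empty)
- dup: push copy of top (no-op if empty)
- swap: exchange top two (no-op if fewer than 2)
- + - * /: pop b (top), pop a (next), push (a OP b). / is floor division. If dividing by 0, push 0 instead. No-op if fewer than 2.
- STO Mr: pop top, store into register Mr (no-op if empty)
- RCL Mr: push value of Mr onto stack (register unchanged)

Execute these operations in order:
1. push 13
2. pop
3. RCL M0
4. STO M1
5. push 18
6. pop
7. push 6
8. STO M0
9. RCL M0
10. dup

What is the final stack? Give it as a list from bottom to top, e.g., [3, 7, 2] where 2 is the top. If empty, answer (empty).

Answer: [6, 6]

Derivation:
After op 1 (push 13): stack=[13] mem=[0,0,0,0]
After op 2 (pop): stack=[empty] mem=[0,0,0,0]
After op 3 (RCL M0): stack=[0] mem=[0,0,0,0]
After op 4 (STO M1): stack=[empty] mem=[0,0,0,0]
After op 5 (push 18): stack=[18] mem=[0,0,0,0]
After op 6 (pop): stack=[empty] mem=[0,0,0,0]
After op 7 (push 6): stack=[6] mem=[0,0,0,0]
After op 8 (STO M0): stack=[empty] mem=[6,0,0,0]
After op 9 (RCL M0): stack=[6] mem=[6,0,0,0]
After op 10 (dup): stack=[6,6] mem=[6,0,0,0]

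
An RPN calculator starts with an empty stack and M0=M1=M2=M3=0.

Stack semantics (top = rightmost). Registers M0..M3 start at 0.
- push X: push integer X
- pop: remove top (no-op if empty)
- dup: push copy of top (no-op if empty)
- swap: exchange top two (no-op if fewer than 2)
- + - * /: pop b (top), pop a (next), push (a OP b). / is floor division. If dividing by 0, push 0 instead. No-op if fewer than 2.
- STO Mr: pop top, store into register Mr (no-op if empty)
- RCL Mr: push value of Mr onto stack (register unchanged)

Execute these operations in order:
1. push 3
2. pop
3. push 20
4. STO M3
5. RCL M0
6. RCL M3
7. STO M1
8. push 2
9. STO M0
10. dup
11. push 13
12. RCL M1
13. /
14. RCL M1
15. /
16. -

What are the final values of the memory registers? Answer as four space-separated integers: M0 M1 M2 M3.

After op 1 (push 3): stack=[3] mem=[0,0,0,0]
After op 2 (pop): stack=[empty] mem=[0,0,0,0]
After op 3 (push 20): stack=[20] mem=[0,0,0,0]
After op 4 (STO M3): stack=[empty] mem=[0,0,0,20]
After op 5 (RCL M0): stack=[0] mem=[0,0,0,20]
After op 6 (RCL M3): stack=[0,20] mem=[0,0,0,20]
After op 7 (STO M1): stack=[0] mem=[0,20,0,20]
After op 8 (push 2): stack=[0,2] mem=[0,20,0,20]
After op 9 (STO M0): stack=[0] mem=[2,20,0,20]
After op 10 (dup): stack=[0,0] mem=[2,20,0,20]
After op 11 (push 13): stack=[0,0,13] mem=[2,20,0,20]
After op 12 (RCL M1): stack=[0,0,13,20] mem=[2,20,0,20]
After op 13 (/): stack=[0,0,0] mem=[2,20,0,20]
After op 14 (RCL M1): stack=[0,0,0,20] mem=[2,20,0,20]
After op 15 (/): stack=[0,0,0] mem=[2,20,0,20]
After op 16 (-): stack=[0,0] mem=[2,20,0,20]

Answer: 2 20 0 20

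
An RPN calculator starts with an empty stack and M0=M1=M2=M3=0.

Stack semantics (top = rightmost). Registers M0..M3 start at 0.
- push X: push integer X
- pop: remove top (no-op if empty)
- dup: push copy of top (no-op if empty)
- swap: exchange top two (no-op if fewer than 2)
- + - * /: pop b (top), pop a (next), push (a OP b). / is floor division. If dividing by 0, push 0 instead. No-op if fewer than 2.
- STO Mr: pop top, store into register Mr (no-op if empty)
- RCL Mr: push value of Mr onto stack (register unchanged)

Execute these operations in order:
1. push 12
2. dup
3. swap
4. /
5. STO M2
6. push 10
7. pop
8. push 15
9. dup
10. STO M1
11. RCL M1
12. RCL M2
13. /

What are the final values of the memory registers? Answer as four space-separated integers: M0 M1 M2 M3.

Answer: 0 15 1 0

Derivation:
After op 1 (push 12): stack=[12] mem=[0,0,0,0]
After op 2 (dup): stack=[12,12] mem=[0,0,0,0]
After op 3 (swap): stack=[12,12] mem=[0,0,0,0]
After op 4 (/): stack=[1] mem=[0,0,0,0]
After op 5 (STO M2): stack=[empty] mem=[0,0,1,0]
After op 6 (push 10): stack=[10] mem=[0,0,1,0]
After op 7 (pop): stack=[empty] mem=[0,0,1,0]
After op 8 (push 15): stack=[15] mem=[0,0,1,0]
After op 9 (dup): stack=[15,15] mem=[0,0,1,0]
After op 10 (STO M1): stack=[15] mem=[0,15,1,0]
After op 11 (RCL M1): stack=[15,15] mem=[0,15,1,0]
After op 12 (RCL M2): stack=[15,15,1] mem=[0,15,1,0]
After op 13 (/): stack=[15,15] mem=[0,15,1,0]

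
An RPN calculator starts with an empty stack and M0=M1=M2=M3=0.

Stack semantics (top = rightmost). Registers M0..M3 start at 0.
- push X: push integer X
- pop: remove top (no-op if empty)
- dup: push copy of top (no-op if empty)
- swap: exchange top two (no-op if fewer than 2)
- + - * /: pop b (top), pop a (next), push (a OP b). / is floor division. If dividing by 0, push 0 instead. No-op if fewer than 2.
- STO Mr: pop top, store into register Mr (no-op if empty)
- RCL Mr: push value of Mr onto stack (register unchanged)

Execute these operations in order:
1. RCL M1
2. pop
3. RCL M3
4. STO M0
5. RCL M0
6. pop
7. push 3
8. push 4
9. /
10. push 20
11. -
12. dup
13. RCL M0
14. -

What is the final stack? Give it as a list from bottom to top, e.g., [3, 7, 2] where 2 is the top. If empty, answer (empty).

Answer: [-20, -20]

Derivation:
After op 1 (RCL M1): stack=[0] mem=[0,0,0,0]
After op 2 (pop): stack=[empty] mem=[0,0,0,0]
After op 3 (RCL M3): stack=[0] mem=[0,0,0,0]
After op 4 (STO M0): stack=[empty] mem=[0,0,0,0]
After op 5 (RCL M0): stack=[0] mem=[0,0,0,0]
After op 6 (pop): stack=[empty] mem=[0,0,0,0]
After op 7 (push 3): stack=[3] mem=[0,0,0,0]
After op 8 (push 4): stack=[3,4] mem=[0,0,0,0]
After op 9 (/): stack=[0] mem=[0,0,0,0]
After op 10 (push 20): stack=[0,20] mem=[0,0,0,0]
After op 11 (-): stack=[-20] mem=[0,0,0,0]
After op 12 (dup): stack=[-20,-20] mem=[0,0,0,0]
After op 13 (RCL M0): stack=[-20,-20,0] mem=[0,0,0,0]
After op 14 (-): stack=[-20,-20] mem=[0,0,0,0]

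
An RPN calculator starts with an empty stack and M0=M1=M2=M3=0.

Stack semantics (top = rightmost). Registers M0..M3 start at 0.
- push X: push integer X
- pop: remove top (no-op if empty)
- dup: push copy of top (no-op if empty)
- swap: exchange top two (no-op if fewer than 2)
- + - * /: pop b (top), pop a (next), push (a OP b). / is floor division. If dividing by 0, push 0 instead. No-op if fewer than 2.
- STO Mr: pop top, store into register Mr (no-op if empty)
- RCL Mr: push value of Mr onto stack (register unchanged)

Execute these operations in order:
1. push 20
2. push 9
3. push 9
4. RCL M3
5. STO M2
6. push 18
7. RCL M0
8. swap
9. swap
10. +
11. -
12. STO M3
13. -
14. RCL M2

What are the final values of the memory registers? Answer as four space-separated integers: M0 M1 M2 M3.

Answer: 0 0 0 -9

Derivation:
After op 1 (push 20): stack=[20] mem=[0,0,0,0]
After op 2 (push 9): stack=[20,9] mem=[0,0,0,0]
After op 3 (push 9): stack=[20,9,9] mem=[0,0,0,0]
After op 4 (RCL M3): stack=[20,9,9,0] mem=[0,0,0,0]
After op 5 (STO M2): stack=[20,9,9] mem=[0,0,0,0]
After op 6 (push 18): stack=[20,9,9,18] mem=[0,0,0,0]
After op 7 (RCL M0): stack=[20,9,9,18,0] mem=[0,0,0,0]
After op 8 (swap): stack=[20,9,9,0,18] mem=[0,0,0,0]
After op 9 (swap): stack=[20,9,9,18,0] mem=[0,0,0,0]
After op 10 (+): stack=[20,9,9,18] mem=[0,0,0,0]
After op 11 (-): stack=[20,9,-9] mem=[0,0,0,0]
After op 12 (STO M3): stack=[20,9] mem=[0,0,0,-9]
After op 13 (-): stack=[11] mem=[0,0,0,-9]
After op 14 (RCL M2): stack=[11,0] mem=[0,0,0,-9]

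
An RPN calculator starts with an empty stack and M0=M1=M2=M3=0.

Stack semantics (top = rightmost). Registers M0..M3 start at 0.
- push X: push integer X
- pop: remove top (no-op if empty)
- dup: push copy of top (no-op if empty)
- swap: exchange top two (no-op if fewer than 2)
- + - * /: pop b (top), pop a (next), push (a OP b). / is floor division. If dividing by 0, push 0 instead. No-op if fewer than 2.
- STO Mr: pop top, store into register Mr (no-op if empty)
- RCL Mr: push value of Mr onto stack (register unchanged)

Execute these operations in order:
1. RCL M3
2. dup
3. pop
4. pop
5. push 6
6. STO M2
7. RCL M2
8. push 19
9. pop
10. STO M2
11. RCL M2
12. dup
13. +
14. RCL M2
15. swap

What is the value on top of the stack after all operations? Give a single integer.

After op 1 (RCL M3): stack=[0] mem=[0,0,0,0]
After op 2 (dup): stack=[0,0] mem=[0,0,0,0]
After op 3 (pop): stack=[0] mem=[0,0,0,0]
After op 4 (pop): stack=[empty] mem=[0,0,0,0]
After op 5 (push 6): stack=[6] mem=[0,0,0,0]
After op 6 (STO M2): stack=[empty] mem=[0,0,6,0]
After op 7 (RCL M2): stack=[6] mem=[0,0,6,0]
After op 8 (push 19): stack=[6,19] mem=[0,0,6,0]
After op 9 (pop): stack=[6] mem=[0,0,6,0]
After op 10 (STO M2): stack=[empty] mem=[0,0,6,0]
After op 11 (RCL M2): stack=[6] mem=[0,0,6,0]
After op 12 (dup): stack=[6,6] mem=[0,0,6,0]
After op 13 (+): stack=[12] mem=[0,0,6,0]
After op 14 (RCL M2): stack=[12,6] mem=[0,0,6,0]
After op 15 (swap): stack=[6,12] mem=[0,0,6,0]

Answer: 12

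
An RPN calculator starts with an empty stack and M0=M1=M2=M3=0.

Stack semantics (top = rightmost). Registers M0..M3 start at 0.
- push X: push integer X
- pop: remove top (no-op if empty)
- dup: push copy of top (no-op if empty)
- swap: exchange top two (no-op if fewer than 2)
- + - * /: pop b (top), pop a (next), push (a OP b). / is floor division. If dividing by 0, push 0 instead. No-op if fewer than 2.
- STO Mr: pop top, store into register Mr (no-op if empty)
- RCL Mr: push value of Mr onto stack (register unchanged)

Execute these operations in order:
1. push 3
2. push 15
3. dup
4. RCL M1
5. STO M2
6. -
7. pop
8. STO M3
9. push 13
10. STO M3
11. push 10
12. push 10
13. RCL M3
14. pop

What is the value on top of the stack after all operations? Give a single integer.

After op 1 (push 3): stack=[3] mem=[0,0,0,0]
After op 2 (push 15): stack=[3,15] mem=[0,0,0,0]
After op 3 (dup): stack=[3,15,15] mem=[0,0,0,0]
After op 4 (RCL M1): stack=[3,15,15,0] mem=[0,0,0,0]
After op 5 (STO M2): stack=[3,15,15] mem=[0,0,0,0]
After op 6 (-): stack=[3,0] mem=[0,0,0,0]
After op 7 (pop): stack=[3] mem=[0,0,0,0]
After op 8 (STO M3): stack=[empty] mem=[0,0,0,3]
After op 9 (push 13): stack=[13] mem=[0,0,0,3]
After op 10 (STO M3): stack=[empty] mem=[0,0,0,13]
After op 11 (push 10): stack=[10] mem=[0,0,0,13]
After op 12 (push 10): stack=[10,10] mem=[0,0,0,13]
After op 13 (RCL M3): stack=[10,10,13] mem=[0,0,0,13]
After op 14 (pop): stack=[10,10] mem=[0,0,0,13]

Answer: 10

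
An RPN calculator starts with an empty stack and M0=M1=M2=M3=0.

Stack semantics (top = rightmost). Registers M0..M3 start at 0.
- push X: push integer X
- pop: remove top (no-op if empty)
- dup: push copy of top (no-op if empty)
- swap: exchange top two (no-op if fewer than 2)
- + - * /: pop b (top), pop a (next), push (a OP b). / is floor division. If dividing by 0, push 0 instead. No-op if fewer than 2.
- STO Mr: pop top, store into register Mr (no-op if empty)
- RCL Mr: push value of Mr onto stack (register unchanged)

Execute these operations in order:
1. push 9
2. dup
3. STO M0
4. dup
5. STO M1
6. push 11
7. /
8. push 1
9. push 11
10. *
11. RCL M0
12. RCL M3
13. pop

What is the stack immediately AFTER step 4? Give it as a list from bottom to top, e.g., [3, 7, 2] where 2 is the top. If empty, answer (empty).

After op 1 (push 9): stack=[9] mem=[0,0,0,0]
After op 2 (dup): stack=[9,9] mem=[0,0,0,0]
After op 3 (STO M0): stack=[9] mem=[9,0,0,0]
After op 4 (dup): stack=[9,9] mem=[9,0,0,0]

[9, 9]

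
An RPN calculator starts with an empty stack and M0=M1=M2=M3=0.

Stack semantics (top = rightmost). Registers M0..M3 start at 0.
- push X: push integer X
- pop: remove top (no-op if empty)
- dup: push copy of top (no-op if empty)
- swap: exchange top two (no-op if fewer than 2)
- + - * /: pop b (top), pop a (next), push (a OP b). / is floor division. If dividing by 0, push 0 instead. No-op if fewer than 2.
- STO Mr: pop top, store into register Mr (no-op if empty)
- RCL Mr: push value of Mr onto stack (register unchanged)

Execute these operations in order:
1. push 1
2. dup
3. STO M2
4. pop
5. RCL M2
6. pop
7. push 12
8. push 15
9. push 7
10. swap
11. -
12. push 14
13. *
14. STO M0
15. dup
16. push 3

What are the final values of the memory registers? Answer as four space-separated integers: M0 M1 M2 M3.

After op 1 (push 1): stack=[1] mem=[0,0,0,0]
After op 2 (dup): stack=[1,1] mem=[0,0,0,0]
After op 3 (STO M2): stack=[1] mem=[0,0,1,0]
After op 4 (pop): stack=[empty] mem=[0,0,1,0]
After op 5 (RCL M2): stack=[1] mem=[0,0,1,0]
After op 6 (pop): stack=[empty] mem=[0,0,1,0]
After op 7 (push 12): stack=[12] mem=[0,0,1,0]
After op 8 (push 15): stack=[12,15] mem=[0,0,1,0]
After op 9 (push 7): stack=[12,15,7] mem=[0,0,1,0]
After op 10 (swap): stack=[12,7,15] mem=[0,0,1,0]
After op 11 (-): stack=[12,-8] mem=[0,0,1,0]
After op 12 (push 14): stack=[12,-8,14] mem=[0,0,1,0]
After op 13 (*): stack=[12,-112] mem=[0,0,1,0]
After op 14 (STO M0): stack=[12] mem=[-112,0,1,0]
After op 15 (dup): stack=[12,12] mem=[-112,0,1,0]
After op 16 (push 3): stack=[12,12,3] mem=[-112,0,1,0]

Answer: -112 0 1 0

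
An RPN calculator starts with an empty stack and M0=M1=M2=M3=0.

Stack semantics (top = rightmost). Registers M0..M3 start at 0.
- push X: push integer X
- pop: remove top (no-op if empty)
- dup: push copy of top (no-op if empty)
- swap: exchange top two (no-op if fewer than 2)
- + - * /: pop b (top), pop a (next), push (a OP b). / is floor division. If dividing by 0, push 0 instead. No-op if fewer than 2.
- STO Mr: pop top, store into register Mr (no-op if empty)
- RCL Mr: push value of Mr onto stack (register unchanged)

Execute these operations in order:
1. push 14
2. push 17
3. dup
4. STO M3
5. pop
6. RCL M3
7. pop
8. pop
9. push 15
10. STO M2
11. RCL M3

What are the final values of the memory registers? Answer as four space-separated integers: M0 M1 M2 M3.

Answer: 0 0 15 17

Derivation:
After op 1 (push 14): stack=[14] mem=[0,0,0,0]
After op 2 (push 17): stack=[14,17] mem=[0,0,0,0]
After op 3 (dup): stack=[14,17,17] mem=[0,0,0,0]
After op 4 (STO M3): stack=[14,17] mem=[0,0,0,17]
After op 5 (pop): stack=[14] mem=[0,0,0,17]
After op 6 (RCL M3): stack=[14,17] mem=[0,0,0,17]
After op 7 (pop): stack=[14] mem=[0,0,0,17]
After op 8 (pop): stack=[empty] mem=[0,0,0,17]
After op 9 (push 15): stack=[15] mem=[0,0,0,17]
After op 10 (STO M2): stack=[empty] mem=[0,0,15,17]
After op 11 (RCL M3): stack=[17] mem=[0,0,15,17]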